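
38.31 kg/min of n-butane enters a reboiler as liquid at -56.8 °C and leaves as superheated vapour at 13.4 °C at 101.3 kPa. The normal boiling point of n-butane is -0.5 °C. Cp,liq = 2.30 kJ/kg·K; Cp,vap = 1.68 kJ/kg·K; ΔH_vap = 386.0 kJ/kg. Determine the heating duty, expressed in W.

Q = 344000 W

liquid -56.8→-0.5 °C: 129.49 kJ/kg
vaporisation at -0.5 °C: 386 kJ/kg
vapour -0.5→13.4 °C: 23.352 kJ/kg
Δh = 129.49 + 386 + 23.352 = 538.84 kJ/kg
Q = ṁ·Δh = 38.31 kg/min × 538.84 kJ/kg = 20643 kJ/min
|Q| = 344.05 kW = 344050 W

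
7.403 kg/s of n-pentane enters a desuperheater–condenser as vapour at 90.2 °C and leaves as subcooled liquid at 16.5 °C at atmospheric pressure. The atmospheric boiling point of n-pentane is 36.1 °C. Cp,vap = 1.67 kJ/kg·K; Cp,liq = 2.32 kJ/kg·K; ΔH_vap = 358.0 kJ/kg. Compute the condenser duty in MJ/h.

Q_c = 13200 MJ/h

vapour 90.2→36.1 °C: -90.347 kJ/kg
condensation at 36.1 °C: -358 kJ/kg
liquid 36.1→16.5 °C: -45.472 kJ/kg
Δh = -90.347 + -358 + -45.472 = -493.82 kJ/kg
Q = ṁ·Δh = 7.403 kg/s × -493.82 kJ/kg = -3655.7 kJ/s
|Q| = 3655.7 kW = 13161 MJ/h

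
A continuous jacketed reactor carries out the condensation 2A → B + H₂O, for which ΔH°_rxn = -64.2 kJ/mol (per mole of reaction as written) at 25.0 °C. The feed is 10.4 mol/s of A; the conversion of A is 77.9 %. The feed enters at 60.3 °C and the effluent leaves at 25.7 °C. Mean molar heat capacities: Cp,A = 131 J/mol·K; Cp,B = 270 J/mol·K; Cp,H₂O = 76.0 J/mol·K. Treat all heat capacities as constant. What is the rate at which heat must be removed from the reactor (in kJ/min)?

Extent of reaction ξ = 0.779 × 10.4 / 2 = 4.0508 mol/s
Reaction term: ξ·ΔH°_rxn = 4.0508 × -64.2 = -260.06 kJ/s
Sensible, feed 60.3→25 °C: -48.093 kJ/s
Outlet flows (mol/s): A 2.2984, B 4.0508, H₂O 4.0508
Sensible, products 25→25.7 °C: 1.1919 kJ/s
Q = ΔH = -306.96 kJ/s = -306.96 kW
Heat removed = 18418 kJ/min

Q_out = 18400 kJ/min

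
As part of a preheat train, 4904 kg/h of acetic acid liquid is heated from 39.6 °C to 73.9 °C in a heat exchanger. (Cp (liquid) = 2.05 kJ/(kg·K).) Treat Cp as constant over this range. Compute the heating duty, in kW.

Q = ṁ·Cp·ΔT = 4904 × 2.05 × (73.9 − 39.6) = 344820 kJ/h
Converting: 344820 / 3600 s = 95.785 kW

Q = 95.8 kW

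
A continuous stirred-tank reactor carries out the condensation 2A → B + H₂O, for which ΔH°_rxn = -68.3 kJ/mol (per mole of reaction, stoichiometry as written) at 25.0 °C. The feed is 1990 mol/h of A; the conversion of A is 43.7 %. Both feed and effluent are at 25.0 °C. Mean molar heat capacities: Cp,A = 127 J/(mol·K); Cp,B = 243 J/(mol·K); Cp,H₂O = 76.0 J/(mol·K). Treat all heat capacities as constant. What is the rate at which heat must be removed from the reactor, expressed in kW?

Q_out = 8.25 kW

Extent of reaction ξ = 0.437 × 1990 / 2 = 434.81 mol/h
Reaction term: ξ·ΔH°_rxn = 434.81 × -68.3 = -29698 kJ/h
Q = ΔH = -29698 kJ/h = -8.2494 kW
Heat removed = 8.2494 kW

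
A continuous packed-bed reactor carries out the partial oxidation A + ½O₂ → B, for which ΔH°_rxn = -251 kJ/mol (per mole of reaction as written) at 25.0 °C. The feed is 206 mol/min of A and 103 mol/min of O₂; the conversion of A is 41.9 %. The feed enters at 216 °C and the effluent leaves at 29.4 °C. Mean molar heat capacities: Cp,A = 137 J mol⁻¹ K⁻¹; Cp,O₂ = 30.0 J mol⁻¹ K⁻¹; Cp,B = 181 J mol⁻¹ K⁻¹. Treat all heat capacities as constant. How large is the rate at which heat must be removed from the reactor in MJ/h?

Extent of reaction ξ = 0.419 × 206 = 86.314 mol/min
Reaction term: ξ·ΔH°_rxn = 86.314 × -251 = -21665 kJ/min
Sensible, feed 216→25 °C: -5980.6 kJ/min
Outlet flows (mol/min): A 119.69, O₂ 59.843, B 86.314
Sensible, products 25→29.4 °C: 148.79 kJ/min
Q = ΔH = -27497 kJ/min = -458.28 kW
Heat removed = 1649.8 MJ/h

Q_out = 1650 MJ/h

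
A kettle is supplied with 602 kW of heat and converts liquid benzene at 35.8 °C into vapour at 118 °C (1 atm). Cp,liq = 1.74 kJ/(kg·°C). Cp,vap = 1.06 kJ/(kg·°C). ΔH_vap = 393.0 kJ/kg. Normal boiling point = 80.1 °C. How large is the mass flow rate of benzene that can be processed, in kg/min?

Δh = 1.74×(80.1−35.8) + 393.0 + 1.06×(118−80.1) = 510.26 kJ/kg
Q = 602 kW = 602 kJ/s = 36120 kJ/min
ṁ = Q/Δh = 36120 / 510.26 = 70.788 kg/min

ṁ = 70.8 kg/min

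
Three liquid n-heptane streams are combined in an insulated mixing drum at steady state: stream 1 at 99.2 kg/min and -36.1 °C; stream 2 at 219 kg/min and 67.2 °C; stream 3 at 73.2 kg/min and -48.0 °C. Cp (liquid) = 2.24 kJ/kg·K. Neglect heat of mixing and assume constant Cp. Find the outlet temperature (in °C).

T_out = 19.5 °C

Adiabatic, steady state ⇒ Σ ṁᵢCp,ᵢ(T_out − Tᵢ) = 0
Σ ṁᵢCp,ᵢTᵢ = 99.2×2.24×-36.1 + 219×2.24×67.2 + 73.2×2.24×-48.0 = 17073
Σ ṁᵢCp,ᵢ = 99.2×2.24 + 219×2.24 + 73.2×2.24 = 876.74
T_out = 17073 / 876.74 = 19.474 °C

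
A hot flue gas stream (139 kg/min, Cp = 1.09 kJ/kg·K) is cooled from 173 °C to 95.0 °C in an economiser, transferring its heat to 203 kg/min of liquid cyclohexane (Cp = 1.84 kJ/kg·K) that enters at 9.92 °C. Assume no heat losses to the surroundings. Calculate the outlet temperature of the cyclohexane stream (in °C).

T_c,out = 41.6 °C

Heat released by hot stream: Q = 139 × 1.09 × (173 − 95.0) = 11818 kJ/min
Energy balance on cold side (adiabatic exchanger): Q = ṁ_c·Cp_c·(T_c,out − T_c,in)
T_c,out = 9.92 + 11818/(203 × 1.84) = 41.559 °C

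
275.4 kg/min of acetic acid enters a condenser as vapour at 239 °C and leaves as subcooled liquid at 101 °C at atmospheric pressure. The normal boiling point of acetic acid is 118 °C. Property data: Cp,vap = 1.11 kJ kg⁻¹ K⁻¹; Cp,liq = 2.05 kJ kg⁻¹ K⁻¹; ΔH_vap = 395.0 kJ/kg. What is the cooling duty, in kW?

Q_c = 2590 kW

vapour 239→118 °C: -134.31 kJ/kg
condensation at 118 °C: -395 kJ/kg
liquid 118→101 °C: -34.85 kJ/kg
Δh = -134.31 + -395 + -34.85 = -564.16 kJ/kg
Q = ṁ·Δh = 275.4 kg/min × -564.16 kJ/kg = -155370 kJ/min
|Q| = 2589.5 kW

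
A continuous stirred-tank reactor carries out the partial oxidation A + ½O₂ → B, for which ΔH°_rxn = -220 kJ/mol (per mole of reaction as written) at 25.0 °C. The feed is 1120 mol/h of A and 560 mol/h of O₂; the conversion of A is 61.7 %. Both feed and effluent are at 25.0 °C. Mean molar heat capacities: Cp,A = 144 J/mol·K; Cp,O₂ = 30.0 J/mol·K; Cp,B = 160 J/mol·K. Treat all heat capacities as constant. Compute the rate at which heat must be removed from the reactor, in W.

Q_out = 42200 W

Extent of reaction ξ = 0.617 × 1120 = 691.04 mol/h
Reaction term: ξ·ΔH°_rxn = 691.04 × -220 = -152030 kJ/h
Q = ΔH = -152030 kJ/h = -42.23 kW
Heat removed = 42230 W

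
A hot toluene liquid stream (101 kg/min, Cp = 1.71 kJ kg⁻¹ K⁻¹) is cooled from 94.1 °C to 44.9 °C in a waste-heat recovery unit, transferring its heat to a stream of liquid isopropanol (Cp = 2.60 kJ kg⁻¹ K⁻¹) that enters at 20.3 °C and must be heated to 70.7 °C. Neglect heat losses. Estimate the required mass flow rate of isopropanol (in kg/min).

ṁ_c = 64.8 kg/min

Heat released by hot stream: Q = 101 × 1.71 × (94.1 − 44.9) = 8497.3 kJ/min
Energy balance on cold side (adiabatic exchanger): Q = ṁ_c·Cp_c·(T_c,out − T_c,in)
ṁ_c = 8497.3 / [2.60 × (70.7 − 20.3)] = 64.845 kg/min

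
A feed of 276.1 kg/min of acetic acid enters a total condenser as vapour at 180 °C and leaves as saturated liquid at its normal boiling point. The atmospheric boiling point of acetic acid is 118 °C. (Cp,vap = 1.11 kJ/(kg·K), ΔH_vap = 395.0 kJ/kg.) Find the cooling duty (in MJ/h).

Q_c = 7680 MJ/h

vapour 180→118 °C: -68.82 kJ/kg
condensation at 118 °C: -395 kJ/kg
Δh = -68.82 + -395 = -463.82 kJ/kg
Q = ṁ·Δh = 276.1 kg/min × -463.82 kJ/kg = -128060 kJ/min
|Q| = 2134.3 kW = 7683.6 MJ/h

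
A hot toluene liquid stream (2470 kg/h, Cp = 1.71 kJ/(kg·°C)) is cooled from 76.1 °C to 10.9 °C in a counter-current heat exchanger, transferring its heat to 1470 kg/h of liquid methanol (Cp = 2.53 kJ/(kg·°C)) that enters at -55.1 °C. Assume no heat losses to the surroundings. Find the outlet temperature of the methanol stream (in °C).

T_c,out = 18.9 °C

Heat released by hot stream: Q = 2470 × 1.71 × (76.1 − 10.9) = 275390 kJ/h
Energy balance on cold side (adiabatic exchanger): Q = ṁ_c·Cp_c·(T_c,out − T_c,in)
T_c,out = -55.1 + 275390/(1470 × 2.53) = 18.946 °C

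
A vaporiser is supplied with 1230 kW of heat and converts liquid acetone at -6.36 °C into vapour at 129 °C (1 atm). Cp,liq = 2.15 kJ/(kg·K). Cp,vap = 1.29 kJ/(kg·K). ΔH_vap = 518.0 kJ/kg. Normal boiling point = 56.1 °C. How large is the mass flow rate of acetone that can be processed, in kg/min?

ṁ = 98.9 kg/min

Δh = 2.15×(56.1−-6.36) + 518.0 + 1.29×(129−56.1) = 746.33 kJ/kg
Q = 1230 kW = 1230 kJ/s = 73800 kJ/min
ṁ = Q/Δh = 73800 / 746.33 = 98.884 kg/min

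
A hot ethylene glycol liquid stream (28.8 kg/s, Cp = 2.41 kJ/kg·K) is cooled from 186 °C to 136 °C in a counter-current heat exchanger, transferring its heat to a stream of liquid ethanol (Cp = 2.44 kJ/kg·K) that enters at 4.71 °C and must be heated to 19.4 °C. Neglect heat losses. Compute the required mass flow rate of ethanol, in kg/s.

ṁ_c = 96.8 kg/s

Heat released by hot stream: Q = 28.8 × 2.41 × (186 − 136) = 3470.4 kJ/s
Energy balance on cold side (adiabatic exchanger): Q = ṁ_c·Cp_c·(T_c,out − T_c,in)
ṁ_c = 3470.4 / [2.44 × (19.4 − 4.71)] = 96.821 kg/s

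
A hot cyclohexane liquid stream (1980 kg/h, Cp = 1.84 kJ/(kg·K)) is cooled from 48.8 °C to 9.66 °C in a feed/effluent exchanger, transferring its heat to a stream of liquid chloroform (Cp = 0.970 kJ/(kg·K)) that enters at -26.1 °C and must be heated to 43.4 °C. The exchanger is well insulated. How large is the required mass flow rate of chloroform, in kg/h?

Heat released by hot stream: Q = 1980 × 1.84 × (48.8 − 9.66) = 142590 kJ/h
Energy balance on cold side (adiabatic exchanger): Q = ṁ_c·Cp_c·(T_c,out − T_c,in)
ṁ_c = 142590 / [0.970 × (43.4 − -26.1)] = 2115.2 kg/h

ṁ_c = 2120 kg/h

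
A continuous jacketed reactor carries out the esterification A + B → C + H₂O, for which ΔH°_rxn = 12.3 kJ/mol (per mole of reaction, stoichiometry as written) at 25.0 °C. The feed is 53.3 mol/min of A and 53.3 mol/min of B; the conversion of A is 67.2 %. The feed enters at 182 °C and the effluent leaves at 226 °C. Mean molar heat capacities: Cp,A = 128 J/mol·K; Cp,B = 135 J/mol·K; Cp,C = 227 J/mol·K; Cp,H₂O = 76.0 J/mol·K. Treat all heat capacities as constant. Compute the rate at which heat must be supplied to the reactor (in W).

Extent of reaction ξ = 0.672 × 53.3 = 35.818 mol/min
Reaction term: ξ·ΔH°_rxn = 35.818 × 12.3 = 440.56 kJ/min
Sensible, feed 182→25 °C: -2200.8 kJ/min
Outlet flows (mol/min): A 17.482, B 17.482, C 35.818, H₂O 35.818
Sensible, products 25→226 °C: 3105.6 kJ/min
Q = ΔH = 1345.3 kJ/min = 22.422 kW
Heat supplied = 22422 W

Q_in = 22400 W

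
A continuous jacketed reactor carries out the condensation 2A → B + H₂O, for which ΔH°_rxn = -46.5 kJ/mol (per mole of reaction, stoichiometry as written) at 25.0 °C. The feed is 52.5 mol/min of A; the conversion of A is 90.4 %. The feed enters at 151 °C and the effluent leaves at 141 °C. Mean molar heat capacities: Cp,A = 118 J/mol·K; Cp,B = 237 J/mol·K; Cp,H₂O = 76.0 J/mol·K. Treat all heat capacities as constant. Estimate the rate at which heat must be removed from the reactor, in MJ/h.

Q_out = 57.2 MJ/h

Extent of reaction ξ = 0.904 × 52.5 / 2 = 23.73 mol/min
Reaction term: ξ·ΔH°_rxn = 23.73 × -46.5 = -1103.4 kJ/min
Sensible, feed 151→25 °C: -780.57 kJ/min
Outlet flows (mol/min): A 5.04, B 23.73, H₂O 23.73
Sensible, products 25→141 °C: 930.58 kJ/min
Q = ΔH = -953.44 kJ/min = -15.891 kW
Heat removed = 57.206 MJ/h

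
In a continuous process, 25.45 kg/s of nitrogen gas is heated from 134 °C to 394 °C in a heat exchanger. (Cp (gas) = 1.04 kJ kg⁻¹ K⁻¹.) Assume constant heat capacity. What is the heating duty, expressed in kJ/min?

Q = 413000 kJ/min

Q = ṁ·Cp·ΔT = 25.45 × 1.04 × (394 − 134) = 6881.7 kJ/s
Heating duty = 412900 kJ/min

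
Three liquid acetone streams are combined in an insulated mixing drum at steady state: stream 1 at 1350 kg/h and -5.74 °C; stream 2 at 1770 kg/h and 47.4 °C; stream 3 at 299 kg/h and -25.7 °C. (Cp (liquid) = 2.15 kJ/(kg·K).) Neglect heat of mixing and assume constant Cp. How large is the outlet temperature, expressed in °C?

No heat crosses the boundary, so H_out = H_in.
Σ ṁᵢCp,ᵢTᵢ = 1350×2.15×-5.74 + 1770×2.15×47.4 + 299×2.15×-25.7 = 147200
Σ ṁᵢCp,ᵢ = 1350×2.15 + 1770×2.15 + 299×2.15 = 7350.9
T_out = 147200 / 7350.9 = 20.025 °C

T_out = 20.0 °C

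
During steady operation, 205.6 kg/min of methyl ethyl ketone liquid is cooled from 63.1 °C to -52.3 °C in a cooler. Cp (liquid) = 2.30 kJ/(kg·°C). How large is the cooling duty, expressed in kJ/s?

Q_c = 910 kJ/s

Q = ṁ·Cp·ΔT = 205.6 × 2.30 × (-52.3 − 63.1) = -54570 kJ/min
Converting: 54570 / 60 s = 909.51 kW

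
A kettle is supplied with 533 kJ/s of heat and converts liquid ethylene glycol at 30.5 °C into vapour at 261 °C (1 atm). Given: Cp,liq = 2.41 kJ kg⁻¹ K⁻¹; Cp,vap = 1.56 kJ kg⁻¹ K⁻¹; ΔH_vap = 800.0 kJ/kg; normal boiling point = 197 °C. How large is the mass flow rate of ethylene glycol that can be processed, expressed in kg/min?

Δh = 2.41×(197−30.5) + 800.0 + 1.56×(261−197) = 1301.1 kJ/kg
Q = 533 kJ/s = 533 kJ/s = 31980 kJ/min
ṁ = Q/Δh = 31980 / 1301.1 = 24.579 kg/min

ṁ = 24.6 kg/min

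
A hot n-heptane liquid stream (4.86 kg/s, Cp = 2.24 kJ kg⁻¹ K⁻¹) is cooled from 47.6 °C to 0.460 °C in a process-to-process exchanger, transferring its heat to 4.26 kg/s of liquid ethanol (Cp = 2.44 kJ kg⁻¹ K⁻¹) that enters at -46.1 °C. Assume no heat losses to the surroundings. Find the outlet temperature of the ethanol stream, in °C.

Heat released by hot stream: Q = 4.86 × 2.24 × (47.6 − 0.460) = 513.18 kJ/s
Energy balance on cold side (adiabatic exchanger): Q = ṁ_c·Cp_c·(T_c,out − T_c,in)
T_c,out = -46.1 + 513.18/(4.26 × 2.44) = 3.2713 °C

T_c,out = 3.27 °C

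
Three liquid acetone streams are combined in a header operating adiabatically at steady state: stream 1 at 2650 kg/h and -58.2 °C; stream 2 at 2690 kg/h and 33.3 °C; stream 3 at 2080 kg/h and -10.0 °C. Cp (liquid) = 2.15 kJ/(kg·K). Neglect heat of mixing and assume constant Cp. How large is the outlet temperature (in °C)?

T_out = -11.5 °C

No heat crosses the boundary, so H_out = H_in.
Σ ṁᵢCp,ᵢTᵢ = 2650×2.15×-58.2 + 2690×2.15×33.3 + 2080×2.15×-10.0 = -183720
Σ ṁᵢCp,ᵢ = 2650×2.15 + 2690×2.15 + 2080×2.15 = 15953
T_out = -183720 / 15953 = -11.517 °C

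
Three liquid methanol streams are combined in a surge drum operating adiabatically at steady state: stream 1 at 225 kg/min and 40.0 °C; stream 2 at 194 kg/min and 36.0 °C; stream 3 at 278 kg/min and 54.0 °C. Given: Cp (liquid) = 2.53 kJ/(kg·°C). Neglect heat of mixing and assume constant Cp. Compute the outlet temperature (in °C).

No heat crosses the boundary, so H_out = H_in.
Σ ṁᵢCp,ᵢTᵢ = 225×2.53×40.0 + 194×2.53×36.0 + 278×2.53×54.0 = 78420
Σ ṁᵢCp,ᵢ = 225×2.53 + 194×2.53 + 278×2.53 = 1763.4
T_out = 78420 / 1763.4 = 44.471 °C

T_out = 44.5 °C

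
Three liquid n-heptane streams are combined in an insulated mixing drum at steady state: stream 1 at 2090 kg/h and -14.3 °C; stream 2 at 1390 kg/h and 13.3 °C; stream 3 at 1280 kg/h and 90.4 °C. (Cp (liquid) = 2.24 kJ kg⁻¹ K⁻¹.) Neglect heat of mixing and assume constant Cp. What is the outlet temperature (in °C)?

Adiabatic, steady state ⇒ Σ ṁᵢCp,ᵢ(T_out − Tᵢ) = 0
T_out = Σ ṁᵢCp,ᵢTᵢ / Σ ṁᵢCp,ᵢ
      = 233660 / 10662 = 21.914 °C

T_out = 21.9 °C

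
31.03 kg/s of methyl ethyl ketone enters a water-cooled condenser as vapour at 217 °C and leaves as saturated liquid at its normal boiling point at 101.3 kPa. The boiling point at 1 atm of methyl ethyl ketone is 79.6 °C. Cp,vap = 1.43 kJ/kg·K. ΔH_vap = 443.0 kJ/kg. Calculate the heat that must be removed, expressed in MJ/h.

Q_c = 71400 MJ/h

vapour 217→79.6 °C: -196.48 kJ/kg
condensation at 79.6 °C: -443 kJ/kg
Δh = -196.48 + -443 = -639.48 kJ/kg
Q = ṁ·Δh = 31.03 kg/s × -639.48 kJ/kg = -19843 kJ/s
|Q| = 19843 kW = 71435 MJ/h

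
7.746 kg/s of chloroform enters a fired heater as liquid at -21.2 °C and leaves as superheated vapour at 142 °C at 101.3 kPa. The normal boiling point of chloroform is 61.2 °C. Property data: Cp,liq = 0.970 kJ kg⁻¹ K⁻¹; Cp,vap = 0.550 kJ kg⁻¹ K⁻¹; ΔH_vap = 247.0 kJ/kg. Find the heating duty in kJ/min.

Q = 173000 kJ/min

liquid -21.2→61.2 °C: 79.928 kJ/kg
vaporisation at 61.2 °C: 247 kJ/kg
vapour 61.2→142 °C: 44.44 kJ/kg
Δh = 79.928 + 247 + 44.44 = 371.37 kJ/kg
Q = ṁ·Δh = 7.746 kg/s × 371.37 kJ/kg = 2876.6 kJ/s
|Q| = 2876.6 kW = 172600 kJ/min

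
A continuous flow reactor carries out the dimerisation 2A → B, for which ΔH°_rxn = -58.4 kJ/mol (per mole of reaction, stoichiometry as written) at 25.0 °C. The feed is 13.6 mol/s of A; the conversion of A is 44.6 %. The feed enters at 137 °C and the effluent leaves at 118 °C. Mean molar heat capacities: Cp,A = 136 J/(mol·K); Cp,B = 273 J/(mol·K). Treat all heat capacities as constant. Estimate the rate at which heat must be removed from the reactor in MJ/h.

Q_out = 763 MJ/h

Extent of reaction ξ = 0.446 × 13.6 / 2 = 3.0328 mol/s
Reaction term: ξ·ΔH°_rxn = 3.0328 × -58.4 = -177.12 kJ/s
Sensible, feed 137→25 °C: -207.16 kJ/s
Outlet flows (mol/s): A 7.5344, B 3.0328
Sensible, products 25→118 °C: 172.29 kJ/s
Q = ΔH = -211.98 kJ/s = -211.98 kW
Heat removed = 763.11 MJ/h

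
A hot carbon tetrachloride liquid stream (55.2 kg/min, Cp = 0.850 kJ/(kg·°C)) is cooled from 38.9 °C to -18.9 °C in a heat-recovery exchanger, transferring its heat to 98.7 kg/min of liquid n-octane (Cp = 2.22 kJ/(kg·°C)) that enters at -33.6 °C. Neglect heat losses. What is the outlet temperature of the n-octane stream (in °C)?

T_c,out = -21.2 °C

Heat released by hot stream: Q = 55.2 × 0.850 × (38.9 − -18.9) = 2712 kJ/min
Energy balance on cold side (adiabatic exchanger): Q = ṁ_c·Cp_c·(T_c,out − T_c,in)
T_c,out = -33.6 + 2712/(98.7 × 2.22) = -21.223 °C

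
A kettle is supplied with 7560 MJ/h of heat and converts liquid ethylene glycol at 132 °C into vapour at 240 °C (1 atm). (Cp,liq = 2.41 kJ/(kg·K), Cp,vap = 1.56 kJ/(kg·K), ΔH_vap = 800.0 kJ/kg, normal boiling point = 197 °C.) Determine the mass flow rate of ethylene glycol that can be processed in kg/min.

ṁ = 123 kg/min

Δh = 2.41×(197−132) + 800.0 + 1.56×(240−197) = 1023.7 kJ/kg
Q = 7560 MJ/h = 2100 kJ/s = 126000 kJ/min
ṁ = Q/Δh = 126000 / 1023.7 = 123.08 kg/min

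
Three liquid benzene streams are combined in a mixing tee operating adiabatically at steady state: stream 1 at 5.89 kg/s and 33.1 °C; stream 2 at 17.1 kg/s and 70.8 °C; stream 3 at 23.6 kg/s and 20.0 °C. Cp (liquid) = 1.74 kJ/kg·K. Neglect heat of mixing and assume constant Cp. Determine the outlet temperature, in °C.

No heat crosses the boundary, so H_out = H_in.
Σ ṁᵢCp,ᵢTᵢ = 5.89×1.74×33.1 + 17.1×1.74×70.8 + 23.6×1.74×20.0 = 3267.1
Σ ṁᵢCp,ᵢ = 5.89×1.74 + 17.1×1.74 + 23.6×1.74 = 81.067
T_out = 3267.1 / 81.067 = 40.301 °C

T_out = 40.3 °C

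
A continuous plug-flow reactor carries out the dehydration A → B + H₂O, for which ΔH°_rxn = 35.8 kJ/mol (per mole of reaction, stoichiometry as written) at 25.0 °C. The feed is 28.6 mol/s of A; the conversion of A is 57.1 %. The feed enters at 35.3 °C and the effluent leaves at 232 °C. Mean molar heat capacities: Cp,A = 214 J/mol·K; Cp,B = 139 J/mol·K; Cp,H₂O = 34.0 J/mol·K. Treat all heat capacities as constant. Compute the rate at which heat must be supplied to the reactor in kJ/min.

Q_in = 99000 kJ/min

Extent of reaction ξ = 0.571 × 28.6 = 16.331 mol/s
Reaction term: ξ·ΔH°_rxn = 16.331 × 35.8 = 584.64 kJ/s
Sensible, feed 35.3→25 °C: -63.04 kJ/s
Outlet flows (mol/s): A 12.269, B 16.331, H₂O 16.331
Sensible, products 25→232 °C: 1128.3 kJ/s
Q = ΔH = 1649.9 kJ/s = 1649.9 kW
Heat supplied = 98995 kJ/min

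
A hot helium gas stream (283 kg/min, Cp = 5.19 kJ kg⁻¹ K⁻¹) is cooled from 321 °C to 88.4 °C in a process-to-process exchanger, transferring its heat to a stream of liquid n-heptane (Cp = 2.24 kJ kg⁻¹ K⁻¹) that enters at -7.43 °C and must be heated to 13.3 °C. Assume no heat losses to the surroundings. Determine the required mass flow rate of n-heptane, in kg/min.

ṁ_c = 7360 kg/min

Heat released by hot stream: Q = 283 × 5.19 × (321 − 88.4) = 341640 kJ/min
Energy balance on cold side (adiabatic exchanger): Q = ṁ_c·Cp_c·(T_c,out − T_c,in)
ṁ_c = 341640 / [2.24 × (13.3 − -7.43)] = 7357.3 kg/min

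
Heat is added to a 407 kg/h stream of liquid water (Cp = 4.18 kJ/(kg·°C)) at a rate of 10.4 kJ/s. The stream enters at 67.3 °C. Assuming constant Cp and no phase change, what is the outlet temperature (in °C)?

T_out = 89.3 °C

Q = 10.4 kJ/s = 37440 kJ/h
ΔT = Q/(ṁ·Cp) = 37440/(407×4.18) = 22.007 K
T_out = 67.3 + 22.007 = 89.307 °C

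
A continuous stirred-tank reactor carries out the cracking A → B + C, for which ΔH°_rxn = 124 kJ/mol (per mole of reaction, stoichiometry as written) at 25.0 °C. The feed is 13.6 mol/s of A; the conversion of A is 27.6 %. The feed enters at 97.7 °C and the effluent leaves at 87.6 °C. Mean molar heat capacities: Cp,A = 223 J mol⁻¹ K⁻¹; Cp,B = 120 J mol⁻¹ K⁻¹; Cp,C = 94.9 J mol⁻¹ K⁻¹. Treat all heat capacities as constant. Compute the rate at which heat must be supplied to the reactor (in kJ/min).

Extent of reaction ξ = 0.276 × 13.6 = 3.7536 mol/s
Reaction term: ξ·ΔH°_rxn = 3.7536 × 124 = 465.45 kJ/s
Sensible, feed 97.7→25 °C: -220.48 kJ/s
Outlet flows (mol/s): A 9.8464, B 3.7536, C 3.7536
Sensible, products 25→87.6 °C: 187.95 kJ/s
Q = ΔH = 432.91 kJ/s = 432.91 kW
Heat supplied = 25975 kJ/min

Q_in = 26000 kJ/min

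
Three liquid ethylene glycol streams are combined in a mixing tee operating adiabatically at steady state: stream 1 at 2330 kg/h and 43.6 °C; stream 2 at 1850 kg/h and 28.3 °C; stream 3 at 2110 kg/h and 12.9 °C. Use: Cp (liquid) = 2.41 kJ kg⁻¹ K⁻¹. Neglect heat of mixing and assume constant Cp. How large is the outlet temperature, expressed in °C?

Energy balance with Q = 0: Σ ṁᵢCp,ᵢ(T_out − Tᵢ) = 0
Σ ṁᵢCp,ᵢTᵢ = 2330×2.41×43.6 + 1850×2.41×28.3 + 2110×2.41×12.9 = 436600
Σ ṁᵢCp,ᵢ = 2330×2.41 + 1850×2.41 + 2110×2.41 = 15159
T_out = 436600 / 15159 = 28.802 °C

T_out = 28.8 °C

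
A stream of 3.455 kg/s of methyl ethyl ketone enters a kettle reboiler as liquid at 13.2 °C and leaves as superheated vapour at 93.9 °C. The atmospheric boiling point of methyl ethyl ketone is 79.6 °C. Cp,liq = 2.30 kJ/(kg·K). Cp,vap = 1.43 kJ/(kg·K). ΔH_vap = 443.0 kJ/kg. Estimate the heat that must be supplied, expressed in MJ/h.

liquid 13.2→79.6 °C: 152.72 kJ/kg
vaporisation at 79.6 °C: 443 kJ/kg
vapour 79.6→93.9 °C: 20.449 kJ/kg
Δh = 152.72 + 443 + 20.449 = 616.17 kJ/kg
Q = ṁ·Δh = 3.455 kg/s × 616.17 kJ/kg = 2128.9 kJ/s
|Q| = 2128.9 kW = 7663.9 MJ/h

Q = 7660 MJ/h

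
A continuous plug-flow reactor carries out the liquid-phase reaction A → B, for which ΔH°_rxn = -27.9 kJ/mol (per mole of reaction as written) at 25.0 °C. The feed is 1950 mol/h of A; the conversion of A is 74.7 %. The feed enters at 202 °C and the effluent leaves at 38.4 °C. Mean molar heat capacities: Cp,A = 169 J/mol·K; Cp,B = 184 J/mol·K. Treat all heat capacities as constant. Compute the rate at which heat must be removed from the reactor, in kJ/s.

Extent of reaction ξ = 0.747 × 1950 = 1456.7 mol/h
Reaction term: ξ·ΔH°_rxn = 1456.7 × -27.9 = -40641 kJ/h
Sensible, feed 202→25 °C: -58330 kJ/h
Outlet flows (mol/h): A 493.35, B 1456.7
Sensible, products 25→38.4 °C: 4708.8 kJ/h
Q = ΔH = -94262 kJ/h = -26.184 kW
Heat removed = 26.184 kJ/s

Q_out = 26.2 kJ/s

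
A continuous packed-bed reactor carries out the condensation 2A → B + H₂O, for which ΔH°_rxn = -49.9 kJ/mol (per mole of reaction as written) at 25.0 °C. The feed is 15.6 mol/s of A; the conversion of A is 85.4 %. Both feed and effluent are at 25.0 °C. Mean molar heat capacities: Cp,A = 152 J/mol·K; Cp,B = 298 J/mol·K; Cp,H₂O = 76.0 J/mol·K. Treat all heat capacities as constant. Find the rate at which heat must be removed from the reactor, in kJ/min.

Q_out = 19900 kJ/min

Extent of reaction ξ = 0.854 × 15.6 / 2 = 6.6612 mol/s
Reaction term: ξ·ΔH°_rxn = 6.6612 × -49.9 = -332.39 kJ/s
Q = ΔH = -332.39 kJ/s = -332.39 kW
Heat removed = 19944 kJ/min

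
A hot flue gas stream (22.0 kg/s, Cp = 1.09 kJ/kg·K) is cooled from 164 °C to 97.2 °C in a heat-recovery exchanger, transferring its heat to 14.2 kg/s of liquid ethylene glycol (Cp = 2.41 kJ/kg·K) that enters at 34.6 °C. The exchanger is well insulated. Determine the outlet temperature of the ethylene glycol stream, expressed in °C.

Heat released by hot stream: Q = 22.0 × 1.09 × (164 − 97.2) = 1601.9 kJ/s
Energy balance on cold side (adiabatic exchanger): Q = ṁ_c·Cp_c·(T_c,out − T_c,in)
T_c,out = 34.6 + 1601.9/(14.2 × 2.41) = 81.408 °C

T_c,out = 81.4 °C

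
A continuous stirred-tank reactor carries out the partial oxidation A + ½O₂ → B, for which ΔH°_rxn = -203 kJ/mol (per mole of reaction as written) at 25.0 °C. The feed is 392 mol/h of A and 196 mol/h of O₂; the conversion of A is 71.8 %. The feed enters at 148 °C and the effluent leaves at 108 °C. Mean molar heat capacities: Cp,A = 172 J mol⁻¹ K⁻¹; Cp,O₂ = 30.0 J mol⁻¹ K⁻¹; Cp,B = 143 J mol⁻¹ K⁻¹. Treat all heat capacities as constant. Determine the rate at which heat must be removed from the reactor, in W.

Q_out = 17000 W

Extent of reaction ξ = 0.718 × 392 = 281.46 mol/h
Reaction term: ξ·ΔH°_rxn = 281.46 × -203 = -57136 kJ/h
Sensible, feed 148→25 °C: -9016.4 kJ/h
Outlet flows (mol/h): A 110.54, O₂ 55.272, B 281.46
Sensible, products 25→108 °C: 5056.4 kJ/h
Q = ΔH = -61096 kJ/h = -16.971 kW
Heat removed = 16971 W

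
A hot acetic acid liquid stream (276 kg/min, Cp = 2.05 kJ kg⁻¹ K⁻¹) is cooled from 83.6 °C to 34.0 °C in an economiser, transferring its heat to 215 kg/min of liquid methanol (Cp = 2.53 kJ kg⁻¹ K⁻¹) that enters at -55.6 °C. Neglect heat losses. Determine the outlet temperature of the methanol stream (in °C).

Heat released by hot stream: Q = 276 × 2.05 × (83.6 − 34.0) = 28064 kJ/min
Energy balance on cold side (adiabatic exchanger): Q = ṁ_c·Cp_c·(T_c,out − T_c,in)
T_c,out = -55.6 + 28064/(215 × 2.53) = -4.0076 °C

T_c,out = -4.01 °C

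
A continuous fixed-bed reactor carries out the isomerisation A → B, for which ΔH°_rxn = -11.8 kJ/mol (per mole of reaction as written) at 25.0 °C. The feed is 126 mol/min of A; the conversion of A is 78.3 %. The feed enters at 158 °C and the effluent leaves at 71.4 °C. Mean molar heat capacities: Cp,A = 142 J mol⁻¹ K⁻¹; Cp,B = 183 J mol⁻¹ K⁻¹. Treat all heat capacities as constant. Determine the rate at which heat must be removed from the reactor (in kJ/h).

Extent of reaction ξ = 0.783 × 126 = 98.658 mol/min
Reaction term: ξ·ΔH°_rxn = 98.658 × -11.8 = -1164.2 kJ/min
Sensible, feed 158→25 °C: -2379.6 kJ/min
Outlet flows (mol/min): A 27.342, B 98.658
Sensible, products 25→71.4 °C: 1017.9 kJ/min
Q = ΔH = -2525.9 kJ/min = -42.099 kW
Heat removed = 151560 kJ/h

Q_out = 152000 kJ/h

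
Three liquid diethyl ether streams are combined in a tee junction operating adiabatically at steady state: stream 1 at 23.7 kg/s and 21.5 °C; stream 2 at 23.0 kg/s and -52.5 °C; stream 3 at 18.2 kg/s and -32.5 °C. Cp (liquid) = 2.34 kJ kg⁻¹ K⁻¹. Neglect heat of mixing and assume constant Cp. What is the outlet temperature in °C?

Energy balance with Q = 0: Σ ṁᵢCp,ᵢ(T_out − Tᵢ) = 0
Σ ṁᵢCp,ᵢTᵢ = 23.7×2.34×21.5 + 23.0×2.34×-52.5 + 18.2×2.34×-32.5 = -3017.3
Σ ṁᵢCp,ᵢ = 23.7×2.34 + 23.0×2.34 + 18.2×2.34 = 151.87
T_out = -3017.3 / 151.87 = -19.868 °C

T_out = -19.9 °C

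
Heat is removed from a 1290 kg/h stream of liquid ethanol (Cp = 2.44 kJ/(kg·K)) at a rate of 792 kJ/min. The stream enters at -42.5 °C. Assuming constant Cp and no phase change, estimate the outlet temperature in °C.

T_out = -57.6 °C

Q = 792 kJ/min = 47520 kJ/h
ΔT = Q/(ṁ·Cp) = 47520/(1290×2.44) = 15.097 K
T_out = -42.5 − 15.097 = -57.597 °C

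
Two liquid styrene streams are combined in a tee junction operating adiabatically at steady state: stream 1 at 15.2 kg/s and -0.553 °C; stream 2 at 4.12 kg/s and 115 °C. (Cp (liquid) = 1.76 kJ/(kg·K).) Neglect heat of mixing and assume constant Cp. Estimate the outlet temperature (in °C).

No heat crosses the boundary, so H_out = H_in.
Σ ṁᵢCp,ᵢTᵢ = 15.2×1.76×-0.553 + 4.12×1.76×115 = 819.09
Σ ṁᵢCp,ᵢ = 15.2×1.76 + 4.12×1.76 = 34.003
T_out = 819.09 / 34.003 = 24.089 °C

T_out = 24.1 °C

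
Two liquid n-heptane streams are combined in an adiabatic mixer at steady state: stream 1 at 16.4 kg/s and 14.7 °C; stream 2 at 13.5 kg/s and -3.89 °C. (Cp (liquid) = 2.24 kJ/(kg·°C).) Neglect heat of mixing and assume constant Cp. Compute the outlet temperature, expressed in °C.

No heat crosses the boundary, so H_out = H_in.
Σ ṁᵢCp,ᵢTᵢ = 16.4×2.24×14.7 + 13.5×2.24×-3.89 = 422.39
Σ ṁᵢCp,ᵢ = 16.4×2.24 + 13.5×2.24 = 66.976
T_out = 422.39 / 66.976 = 6.3065 °C

T_out = 6.31 °C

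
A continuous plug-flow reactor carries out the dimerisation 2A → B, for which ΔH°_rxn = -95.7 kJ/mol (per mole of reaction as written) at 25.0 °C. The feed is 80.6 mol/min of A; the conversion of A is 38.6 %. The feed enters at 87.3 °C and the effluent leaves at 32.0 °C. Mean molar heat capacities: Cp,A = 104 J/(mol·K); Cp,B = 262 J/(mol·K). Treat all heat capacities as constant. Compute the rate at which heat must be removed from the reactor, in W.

Extent of reaction ξ = 0.386 × 80.6 / 2 = 15.556 mol/min
Reaction term: ξ·ΔH°_rxn = 15.556 × -95.7 = -1488.7 kJ/min
Sensible, feed 87.3→25 °C: -522.22 kJ/min
Outlet flows (mol/min): A 49.488, B 15.556
Sensible, products 25→32.0 °C: 64.557 kJ/min
Q = ΔH = -1946.4 kJ/min = -32.439 kW
Heat removed = 32439 W

Q_out = 32400 W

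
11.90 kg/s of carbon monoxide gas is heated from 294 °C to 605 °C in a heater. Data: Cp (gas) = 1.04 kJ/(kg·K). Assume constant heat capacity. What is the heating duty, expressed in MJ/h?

Q = ṁ·Cp·ΔT = 11.90 × 1.04 × (605 − 294) = 3848.9 kJ/s
Heating duty = 13856 MJ/h

Q = 13900 MJ/h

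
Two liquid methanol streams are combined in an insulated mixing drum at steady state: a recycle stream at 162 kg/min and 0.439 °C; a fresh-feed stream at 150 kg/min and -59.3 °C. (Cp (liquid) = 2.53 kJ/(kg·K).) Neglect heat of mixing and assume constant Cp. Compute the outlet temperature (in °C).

T_out = -28.3 °C

Energy balance with Q = 0: Σ ṁᵢCp,ᵢ(T_out − Tᵢ) = 0
T_out = Σ ṁᵢCp,ᵢTᵢ / Σ ṁᵢCp,ᵢ
      = -22324 / 789.36 = -28.282 °C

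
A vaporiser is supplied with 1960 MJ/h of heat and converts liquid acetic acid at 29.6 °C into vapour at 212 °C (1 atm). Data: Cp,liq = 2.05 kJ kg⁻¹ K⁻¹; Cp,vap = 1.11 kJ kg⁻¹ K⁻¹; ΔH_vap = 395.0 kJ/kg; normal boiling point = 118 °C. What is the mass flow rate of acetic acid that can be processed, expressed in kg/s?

Δh = 2.05×(118−29.6) + 395.0 + 1.11×(212−118) = 680.56 kJ/kg
Q = 1960 MJ/h = 544.44 kJ/s = 544.44 kJ/s
ṁ = Q/Δh = 544.44 / 680.56 = 0.79999 kg/s

ṁ = 0.800 kg/s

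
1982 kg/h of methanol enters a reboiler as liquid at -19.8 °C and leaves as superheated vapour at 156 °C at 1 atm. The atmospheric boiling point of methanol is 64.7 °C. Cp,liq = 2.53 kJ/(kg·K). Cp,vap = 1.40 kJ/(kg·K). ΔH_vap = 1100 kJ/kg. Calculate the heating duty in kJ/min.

liquid -19.8→64.7 °C: 213.78 kJ/kg
vaporisation at 64.7 °C: 1100 kJ/kg
vapour 64.7→156 °C: 127.82 kJ/kg
Δh = 213.78 + 1100 + 127.82 = 1441.6 kJ/kg
Q = ṁ·Δh = 1982 kg/h × 1441.6 kJ/kg = 2.8573e+06 kJ/h
|Q| = 793.68 kW = 47621 kJ/min

Q = 47600 kJ/min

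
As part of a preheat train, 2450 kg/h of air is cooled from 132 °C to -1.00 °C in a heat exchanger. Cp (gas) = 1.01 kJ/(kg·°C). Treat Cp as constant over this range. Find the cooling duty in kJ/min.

Q = ṁ·Cp·ΔT = 2450 × 1.01 × (-1.00 − 132) = -329110 kJ/h
Converting: 329110 / 3600 s = 91.419 kW
Cooling duty = 5485.1 kJ/min

Q_c = 5490 kJ/min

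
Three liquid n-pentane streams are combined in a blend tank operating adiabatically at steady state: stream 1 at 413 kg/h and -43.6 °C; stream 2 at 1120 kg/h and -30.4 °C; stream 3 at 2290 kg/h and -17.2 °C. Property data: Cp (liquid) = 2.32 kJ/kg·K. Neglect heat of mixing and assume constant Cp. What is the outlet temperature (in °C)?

T_out = -23.9 °C

Energy balance with Q = 0: Σ ṁᵢCp,ᵢ(T_out − Tᵢ) = 0
T_out = Σ ṁᵢCp,ᵢTᵢ / Σ ṁᵢCp,ᵢ
      = -212150 / 8869.4 = -23.919 °C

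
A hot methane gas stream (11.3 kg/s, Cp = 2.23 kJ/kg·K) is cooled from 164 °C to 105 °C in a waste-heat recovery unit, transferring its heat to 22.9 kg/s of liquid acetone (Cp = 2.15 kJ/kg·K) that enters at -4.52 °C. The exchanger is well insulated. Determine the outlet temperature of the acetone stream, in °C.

T_c,out = 25.7 °C

Heat released by hot stream: Q = 11.3 × 2.23 × (164 − 105) = 1486.7 kJ/s
Energy balance on cold side (adiabatic exchanger): Q = ṁ_c·Cp_c·(T_c,out − T_c,in)
T_c,out = -4.52 + 1486.7/(22.9 × 2.15) = 25.677 °C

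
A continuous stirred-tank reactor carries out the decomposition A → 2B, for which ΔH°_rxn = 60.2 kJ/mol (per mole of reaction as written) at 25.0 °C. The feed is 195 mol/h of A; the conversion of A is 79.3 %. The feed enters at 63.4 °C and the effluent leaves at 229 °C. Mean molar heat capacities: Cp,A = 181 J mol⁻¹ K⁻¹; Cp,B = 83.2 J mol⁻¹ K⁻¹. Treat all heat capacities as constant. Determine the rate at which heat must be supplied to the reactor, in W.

Q_in = 4080 W

Extent of reaction ξ = 0.793 × 195 = 154.64 mol/h
Reaction term: ξ·ΔH°_rxn = 154.64 × 60.2 = 9309 kJ/h
Sensible, feed 63.4→25 °C: -1355.3 kJ/h
Outlet flows (mol/h): A 40.365, B 309.27
Sensible, products 25→229 °C: 6739.6 kJ/h
Q = ΔH = 14693 kJ/h = 4.0815 kW
Heat supplied = 4081.5 W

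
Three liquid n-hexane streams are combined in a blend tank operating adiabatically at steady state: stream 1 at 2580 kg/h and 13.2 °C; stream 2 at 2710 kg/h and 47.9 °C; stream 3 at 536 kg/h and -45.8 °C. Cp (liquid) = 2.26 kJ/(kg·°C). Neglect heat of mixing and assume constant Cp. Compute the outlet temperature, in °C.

T_out = 23.9 °C

No heat crosses the boundary, so H_out = H_in.
T_out = Σ ṁᵢCp,ᵢTᵢ / Σ ṁᵢCp,ᵢ
      = 314850 / 13167 = 23.913 °C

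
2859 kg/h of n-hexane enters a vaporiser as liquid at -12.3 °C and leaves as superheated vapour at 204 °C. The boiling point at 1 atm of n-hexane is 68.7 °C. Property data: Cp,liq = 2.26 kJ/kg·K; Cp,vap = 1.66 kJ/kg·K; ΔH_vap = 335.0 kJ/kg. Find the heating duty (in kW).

Q = 590 kW

liquid -12.3→68.7 °C: 183.06 kJ/kg
vaporisation at 68.7 °C: 335 kJ/kg
vapour 68.7→204 °C: 224.6 kJ/kg
Δh = 183.06 + 335 + 224.6 = 742.66 kJ/kg
Q = ṁ·Δh = 2859 kg/h × 742.66 kJ/kg = 2.1233e+06 kJ/h
|Q| = 589.79 kW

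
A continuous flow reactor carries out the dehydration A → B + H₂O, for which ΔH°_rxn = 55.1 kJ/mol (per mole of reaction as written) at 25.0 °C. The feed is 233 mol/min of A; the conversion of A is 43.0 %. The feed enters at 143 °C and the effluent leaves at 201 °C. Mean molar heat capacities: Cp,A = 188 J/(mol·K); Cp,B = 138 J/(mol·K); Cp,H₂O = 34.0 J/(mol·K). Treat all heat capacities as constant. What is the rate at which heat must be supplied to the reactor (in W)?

Extent of reaction ξ = 0.430 × 233 = 100.19 mol/min
Reaction term: ξ·ΔH°_rxn = 100.19 × 55.1 = 5520.5 kJ/min
Sensible, feed 143→25 °C: -5168.9 kJ/min
Outlet flows (mol/min): A 132.81, B 100.19, H₂O 100.19
Sensible, products 25→201 °C: 7427.4 kJ/min
Q = ΔH = 7779 kJ/min = 129.65 kW
Heat supplied = 129650 W

Q_in = 130000 W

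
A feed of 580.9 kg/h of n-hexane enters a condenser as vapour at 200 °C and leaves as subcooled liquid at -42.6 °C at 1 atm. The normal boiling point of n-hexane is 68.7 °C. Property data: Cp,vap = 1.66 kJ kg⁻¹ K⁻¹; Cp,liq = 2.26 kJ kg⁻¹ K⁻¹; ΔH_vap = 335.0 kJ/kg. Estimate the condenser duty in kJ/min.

vapour 200→68.7 °C: -217.96 kJ/kg
condensation at 68.7 °C: -335 kJ/kg
liquid 68.7→-42.6 °C: -251.54 kJ/kg
Δh = -217.96 + -335 + -251.54 = -804.5 kJ/kg
Q = ṁ·Δh = 580.9 kg/h × -804.5 kJ/kg = -467330 kJ/h
|Q| = 129.81 kW = 7788.9 kJ/min

Q_c = 7790 kJ/min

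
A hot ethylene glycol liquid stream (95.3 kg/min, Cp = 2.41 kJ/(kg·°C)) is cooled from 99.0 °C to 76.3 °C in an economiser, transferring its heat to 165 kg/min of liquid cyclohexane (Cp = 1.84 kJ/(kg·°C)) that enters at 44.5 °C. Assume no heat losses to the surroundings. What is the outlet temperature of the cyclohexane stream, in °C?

Heat released by hot stream: Q = 95.3 × 2.41 × (99.0 − 76.3) = 5213.6 kJ/min
Energy balance on cold side (adiabatic exchanger): Q = ṁ_c·Cp_c·(T_c,out − T_c,in)
T_c,out = 44.5 + 5213.6/(165 × 1.84) = 61.673 °C

T_c,out = 61.7 °C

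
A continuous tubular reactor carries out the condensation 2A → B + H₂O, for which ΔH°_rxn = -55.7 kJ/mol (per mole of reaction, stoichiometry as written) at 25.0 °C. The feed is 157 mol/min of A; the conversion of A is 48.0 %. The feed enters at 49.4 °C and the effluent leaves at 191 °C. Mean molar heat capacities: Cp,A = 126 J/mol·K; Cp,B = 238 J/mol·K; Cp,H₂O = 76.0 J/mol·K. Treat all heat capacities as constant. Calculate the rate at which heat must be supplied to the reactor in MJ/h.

Q_in = 65.4 MJ/h

Extent of reaction ξ = 0.480 × 157 / 2 = 37.68 mol/min
Reaction term: ξ·ΔH°_rxn = 37.68 × -55.7 = -2098.8 kJ/min
Sensible, feed 49.4→25 °C: -482.68 kJ/min
Outlet flows (mol/min): A 81.64, B 37.68, H₂O 37.68
Sensible, products 25→191 °C: 3671.6 kJ/min
Q = ΔH = 1090.2 kJ/min = 18.169 kW
Heat supplied = 65.409 MJ/h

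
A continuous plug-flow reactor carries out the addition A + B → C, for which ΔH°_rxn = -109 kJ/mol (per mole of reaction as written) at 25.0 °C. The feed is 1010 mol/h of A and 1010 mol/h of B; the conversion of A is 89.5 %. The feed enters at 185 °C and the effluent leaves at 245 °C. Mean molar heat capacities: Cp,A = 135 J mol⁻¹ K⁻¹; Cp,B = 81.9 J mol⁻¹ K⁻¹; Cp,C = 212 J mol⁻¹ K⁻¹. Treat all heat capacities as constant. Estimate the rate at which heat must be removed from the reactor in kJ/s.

Extent of reaction ξ = 0.895 × 1010 = 903.95 mol/h
Reaction term: ξ·ΔH°_rxn = 903.95 × -109 = -98531 kJ/h
Sensible, feed 185→25 °C: -35051 kJ/h
Outlet flows (mol/h): A 106.05, B 106.05, C 903.95
Sensible, products 25→245 °C: 47221 kJ/h
Q = ΔH = -86361 kJ/h = -23.989 kW
Heat removed = 23.989 kJ/s

Q_out = 24.0 kJ/s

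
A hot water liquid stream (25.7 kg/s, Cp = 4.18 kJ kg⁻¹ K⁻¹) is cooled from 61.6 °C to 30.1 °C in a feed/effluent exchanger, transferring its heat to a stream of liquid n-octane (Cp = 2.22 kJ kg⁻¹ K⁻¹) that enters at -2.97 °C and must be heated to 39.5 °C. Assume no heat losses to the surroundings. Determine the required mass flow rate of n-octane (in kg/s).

ṁ_c = 35.9 kg/s

Heat released by hot stream: Q = 25.7 × 4.18 × (61.6 − 30.1) = 3383.9 kJ/s
Energy balance on cold side (adiabatic exchanger): Q = ṁ_c·Cp_c·(T_c,out − T_c,in)
ṁ_c = 3383.9 / [2.22 × (39.5 − -2.97)] = 35.891 kg/s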